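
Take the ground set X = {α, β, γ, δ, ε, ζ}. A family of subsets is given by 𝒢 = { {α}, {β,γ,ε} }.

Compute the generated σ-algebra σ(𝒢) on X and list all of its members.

|σ(𝒢)| = 8.  σ(𝒢) = { ∅, {α}, {δ,ζ}, {α,δ,ζ}, {β,γ,ε}, {α,β,γ,ε}, {β,γ,δ,ε,ζ}, X }

Check:
Begin from { ∅, {α}, {β,γ,ε}, X } (that is, 𝒢 plus ∅ and X).
Iteration 1: +3 →
  {α,δ,ζ}  = {β,γ,ε}ᶜ
  {α,β,γ,ε}  = {β,γ,ε} ∪ {α}
  {β,γ,δ,ε,ζ}  = {α}ᶜ
  [7 total]
Iteration 2. New:
  {δ,ζ}  = {α,β,γ,ε}ᶜ
  [8 total]
Iteration 3: no new sets; the family is a σ-algebra.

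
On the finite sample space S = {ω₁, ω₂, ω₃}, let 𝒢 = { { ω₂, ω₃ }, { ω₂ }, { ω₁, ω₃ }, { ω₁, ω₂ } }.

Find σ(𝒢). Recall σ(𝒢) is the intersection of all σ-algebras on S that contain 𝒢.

Start: 𝒢 ∪ {∅, S} = { ∅, { ω₂ }, { ω₁, ω₂ }, { ω₁, ω₃ }, { ω₂, ω₃ }, S }.
Step 1 (2 new):
  { ω₁ }  = { ω₂, ω₃ }ᶜ
  { ω₃ }  = { ω₁, ω₂ }ᶜ
  [8 total]
Step 2 adds nothing — fixpoint reached.

|σ(𝒢)| = 8.  σ(𝒢) = { ∅, { ω₁ }, { ω₂ }, { ω₃ }, { ω₁, ω₂ }, { ω₁, ω₃ }, { ω₂, ω₃ }, S }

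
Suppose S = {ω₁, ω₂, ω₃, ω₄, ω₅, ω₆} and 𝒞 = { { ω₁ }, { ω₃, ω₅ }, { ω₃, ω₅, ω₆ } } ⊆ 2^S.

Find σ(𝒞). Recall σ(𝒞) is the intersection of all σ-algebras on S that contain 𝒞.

Initial family (5 sets): { {  }, { ω₁ }, { ω₃, ω₅ }, { ω₃, ω₅, ω₆ }, S }.
Step 1: 5 new —
  { ω₁, ω₂, ω₄ }  = S∖{ ω₃, ω₅, ω₆ }
  { ω₁, ω₃, ω₅ }  = { ω₃, ω₅ } ∪ { ω₁ }
  { ω₁, ω₂, ω₄, ω₆ }  = S∖{ ω₃, ω₅ }
  { ω₁, ω₃, ω₅, ω₆ }  = { ω₃, ω₅, ω₆ } ∪ { ω₁ }
  { ω₂, ω₃, ω₄, ω₅, ω₆ }  = S∖{ ω₁ }
  |family| = 10
Step 2: +3 →
  { ω₂, ω₄ }  = S∖{ ω₁, ω₃, ω₅, ω₆ }
  { ω₂, ω₄, ω₆ }  = S∖{ ω₁, ω₃, ω₅ }
  { ω₁, ω₂, ω₃, ω₄, ω₅ }  = { ω₁, ω₃, ω₅ } ∪ { ω₁, ω₂, ω₄ }
  |family| = 13
Step 3: 2 new —
  { ω₆ }  = S∖{ ω₁, ω₂, ω₃, ω₄, ω₅ }
  { ω₂, ω₃, ω₄, ω₅ }  = { ω₃, ω₅ } ∪ { ω₂, ω₄ }
  |family| = 15
Step 4: +1 →
  { ω₁, ω₆ }  = S∖{ ω₂, ω₃, ω₄, ω₅ }
  |family| = 16
Step 5: already closed under ᶜ and ∪.

Therefore σ(𝒞) = { {  }, { ω₁ }, { ω₆ }, { ω₁, ω₆ }, { ω₂, ω₄ }, { ω₃, ω₅ }, { ω₁, ω₂, ω₄ }, { ω₁, ω₃, ω₅ }, { ω₂, ω₄, ω₆ }, { ω₃, ω₅, ω₆ }, { ω₁, ω₂, ω₄, ω₆ }, { ω₁, ω₃, ω₅, ω₆ }, { ω₂, ω₃, ω₄, ω₅ }, { ω₁, ω₂, ω₃, ω₄, ω₅ }, { ω₂, ω₃, ω₄, ω₅, ω₆ }, S } (|σ(𝒞)| = 16).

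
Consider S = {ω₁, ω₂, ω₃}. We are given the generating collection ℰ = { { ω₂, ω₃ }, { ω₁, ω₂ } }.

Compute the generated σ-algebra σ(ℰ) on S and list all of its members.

Initial family (4 sets): { ∅, { ω₁, ω₂ }, { ω₂, ω₃ }, S }.
Round 1 (2 new):
  { ω₁ }  = ᶜ of { ω₂, ω₃ }
  { ω₃ }  = ᶜ of { ω₁, ω₂ }
  — 6 sets.
Round 2 adds 1:
  { ω₁, ω₃ }  = { ω₃ } ∪ { ω₁ }
  — 7 sets.
Round 3 adds 1:
  { ω₂ }  = ᶜ of { ω₁, ω₃ }
  — 8 sets.
Round 4: stable.

σ(ℰ) = { ∅, { ω₁ }, { ω₂ }, { ω₃ }, { ω₁, ω₂ }, { ω₁, ω₃ }, { ω₂, ω₃ }, S }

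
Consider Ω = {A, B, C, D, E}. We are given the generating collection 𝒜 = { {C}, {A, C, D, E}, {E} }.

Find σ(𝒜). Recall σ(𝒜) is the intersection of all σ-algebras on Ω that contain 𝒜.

|σ(𝒜)| = 16.  σ(𝒜) = { ∅, {B}, {C}, {E}, {A, D}, {B, C}, {B, E}, {C, E}, {A, B, D}, {A, C, D}, {A, D, E}, {B, C, E}, {A, B, C, D}, {A, B, D, E}, {A, C, D, E}, Ω }

Check:
Take S₀ = 𝒜 ∪ {∅, Ω} = { ∅, {C}, {E}, {A, C, D, E}, Ω }.
Iteration 1: +4 →
  {B}  = {A, C, D, E}ᶜ
  {C, E}  = {C} ∪ {E}
  {A, B, C, D}  = {E}ᶜ
  {A, B, D, E}  = {C}ᶜ
  |family| = 9
Iteration 2 (4 new):
  {B, C}  = {B} ∪ {C}
  {B, E}  = {B} ∪ {E}
  {A, B, D}  = {C, E}ᶜ
  {B, C, E}  = {B} ∪ {C, E}
  |family| = 13
Iteration 3: +3 →
  {A, D}  = {B, C, E}ᶜ
  {A, C, D}  = {B, E}ᶜ
  {A, D, E}  = {B, C}ᶜ
  |family| = 16
After Iteration 4 the family is unchanged; done.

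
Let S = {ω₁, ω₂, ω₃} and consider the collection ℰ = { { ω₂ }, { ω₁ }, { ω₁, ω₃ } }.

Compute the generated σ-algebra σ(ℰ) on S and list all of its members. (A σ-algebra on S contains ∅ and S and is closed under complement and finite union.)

Take S₀ = ℰ ∪ {∅, S} = { ∅, { ω₁ }, { ω₂ }, { ω₁, ω₃ }, S }.
Round 1 adds 2:
  { ω₁, ω₂ }  = { ω₂ } ∪ { ω₁ }
  { ω₂, ω₃ }  = S∖{ ω₁ }
  (now 7)
Round 2 adds 1:
  { ω₃ }  = S∖{ ω₁, ω₂ }
  (now 8)
Round 3: closed — nothing new.

Therefore σ(ℰ) = { ∅, { ω₁ }, { ω₂ }, { ω₃ }, { ω₁, ω₂ }, { ω₁, ω₃ }, { ω₂, ω₃ }, S } (|σ(ℰ)| = 8).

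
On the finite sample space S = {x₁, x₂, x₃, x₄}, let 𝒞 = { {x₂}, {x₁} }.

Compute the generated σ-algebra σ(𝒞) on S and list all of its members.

σ(𝒞) (8 sets): { {}, {x₁}, {x₂}, {x₁, x₂}, {x₃, x₄}, {x₁, x₃, x₄}, {x₂, x₃, x₄}, S }

Trace:
Take S₀ = 𝒞 ∪ {∅, S} = { {}, {x₁}, {x₂}, S }.
Step 1: 3 new —
  {x₁, x₂}  = {x₂} ∪ {x₁}
  {x₁, x₃, x₄}  = complement {x₂}
  {x₂, x₃, x₄}  = complement {x₁}
  — 7 sets.
Step 2: 1 new —
  {x₃, x₄}  = complement {x₁, x₂}
  — 8 sets.
Step 3: stable.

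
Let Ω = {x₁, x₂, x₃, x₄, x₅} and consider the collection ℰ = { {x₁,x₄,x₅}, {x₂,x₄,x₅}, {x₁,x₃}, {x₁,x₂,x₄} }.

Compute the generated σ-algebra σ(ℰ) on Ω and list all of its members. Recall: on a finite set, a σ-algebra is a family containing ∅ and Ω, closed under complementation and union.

Begin from { {}, {x₁,x₃}, {x₁,x₂,x₄}, {x₁,x₄,x₅}, {x₂,x₄,x₅}, Ω } (that is, ℰ plus ∅ and Ω).
Pass 1 (5 new):
  {x₂,x₃}  = ᶜ of {x₁,x₄,x₅}
  {x₃,x₅}  = ᶜ of {x₁,x₂,x₄}
  {x₁,x₂,x₃,x₄}  = {x₁,x₃} ∪ {x₁,x₂,x₄}
  {x₁,x₂,x₄,x₅}  = {x₁,x₄,x₅} ∪ {x₁,x₂,x₄}
  {x₁,x₃,x₄,x₅}  = {x₁,x₄,x₅} ∪ {x₁,x₃}
  [11 total]
Pass 2: +7 →
  {x₂}  = ᶜ of {x₁,x₃,x₄,x₅}
  {x₃}  = ᶜ of {x₁,x₂,x₄,x₅}
  {x₅}  = ᶜ of {x₁,x₂,x₃,x₄}
  {x₁,x₂,x₃}  = {x₂,x₃} ∪ {x₁,x₃}
  {x₁,x₃,x₅}  = {x₁,x₃} ∪ {x₃,x₅}
  {x₂,x₃,x₅}  = {x₂,x₃} ∪ {x₃,x₅}
  {x₂,x₃,x₄,x₅}  = {x₂,x₃} ∪ {x₂,x₄,x₅}
  [18 total]
Pass 3. New:
  {x₁}  = ᶜ of {x₂,x₃,x₄,x₅}
  {x₁,x₄}  = ᶜ of {x₂,x₃,x₅}
  {x₂,x₄}  = ᶜ of {x₁,x₃,x₅}
  {x₂,x₅}  = {x₂} ∪ {x₅}
  {x₄,x₅}  = ᶜ of {x₁,x₂,x₃}
  {x₁,x₂,x₃,x₅}  = {x₂,x₃,x₅} ∪ {x₁,x₂,x₃}
  [24 total]
Pass 4: 7 new —
  {x₄}  = ᶜ of {x₁,x₂,x₃,x₅}
  {x₁,x₂}  = {x₂} ∪ {x₁}
  {x₁,x₅}  = {x₅} ∪ {x₁}
  {x₁,x₂,x₅}  = {x₂,x₅} ∪ {x₁}
  {x₁,x₃,x₄}  = ᶜ of {x₂,x₅}
  {x₂,x₃,x₄}  = {x₃} ∪ {x₂,x₄}
  {x₃,x₄,x₅}  = {x₄,x₅} ∪ {x₃}
  [31 total]
Pass 5: +1 →
  {x₃,x₄}  = ᶜ of {x₁,x₂,x₅}
  [32 total]
Pass 6 adds nothing — fixpoint reached.

Hence σ(ℰ) has 32 members: { {}, {x₁}, {x₂}, {x₃}, {x₄}, {x₅}, {x₁,x₂}, {x₁,x₃}, {x₁,x₄}, {x₁,x₅}, {x₂,x₃}, {x₂,x₄}, {x₂,x₅}, {x₃,x₄}, {x₃,x₅}, {x₄,x₅}, {x₁,x₂,x₃}, {x₁,x₂,x₄}, {x₁,x₂,x₅}, {x₁,x₃,x₄}, {x₁,x₃,x₅}, {x₁,x₄,x₅}, {x₂,x₃,x₄}, {x₂,x₃,x₅}, {x₂,x₄,x₅}, {x₃,x₄,x₅}, {x₁,x₂,x₃,x₄}, {x₁,x₂,x₃,x₅}, {x₁,x₂,x₄,x₅}, {x₁,x₃,x₄,x₅}, {x₂,x₃,x₄,x₅}, Ω }.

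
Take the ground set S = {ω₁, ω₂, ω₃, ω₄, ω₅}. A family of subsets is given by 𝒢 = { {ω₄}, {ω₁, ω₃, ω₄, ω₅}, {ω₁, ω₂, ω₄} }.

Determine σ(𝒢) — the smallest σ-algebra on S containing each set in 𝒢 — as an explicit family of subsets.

Begin from { ∅, {ω₄}, {ω₁, ω₂, ω₄}, {ω₁, ω₃, ω₄, ω₅}, S } (that is, 𝒢 plus ∅ and S).
Iteration 1: 3 new —
  {ω₂}  = {ω₁, ω₃, ω₄, ω₅}ᶜ
  {ω₃, ω₅}  = {ω₁, ω₂, ω₄}ᶜ
  {ω₁, ω₂, ω₃, ω₅}  = {ω₄}ᶜ
  (now 8)
Iteration 2: +3 →
  {ω₂, ω₄}  = {ω₄} ∪ {ω₂}
  {ω₂, ω₃, ω₅}  = {ω₂} ∪ {ω₃, ω₅}
  {ω₃, ω₄, ω₅}  = {ω₄} ∪ {ω₃, ω₅}
  (now 11)
Iteration 3. New:
  {ω₁, ω₂}  = {ω₃, ω₄, ω₅}ᶜ
  {ω₁, ω₄}  = {ω₂, ω₃, ω₅}ᶜ
  {ω₁, ω₃, ω₅}  = {ω₂, ω₄}ᶜ
  {ω₂, ω₃, ω₄, ω₅}  = {ω₃, ω₄, ω₅} ∪ {ω₂, ω₃, ω₅}
  (now 15)
Iteration 4 (1 new):
  {ω₁}  = {ω₂, ω₃, ω₄, ω₅}ᶜ
  (now 16)
Iteration 5: stable.

Therefore σ(𝒢) = { ∅, {ω₁}, {ω₂}, {ω₄}, {ω₁, ω₂}, {ω₁, ω₄}, {ω₂, ω₄}, {ω₃, ω₅}, {ω₁, ω₂, ω₄}, {ω₁, ω₃, ω₅}, {ω₂, ω₃, ω₅}, {ω₃, ω₄, ω₅}, {ω₁, ω₂, ω₃, ω₅}, {ω₁, ω₃, ω₄, ω₅}, {ω₂, ω₃, ω₄, ω₅}, S } (|σ(𝒢)| = 16).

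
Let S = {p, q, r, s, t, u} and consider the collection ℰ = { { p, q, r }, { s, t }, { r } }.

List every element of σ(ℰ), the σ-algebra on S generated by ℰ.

Start: ℰ ∪ {∅, S} = { {  }, { r }, { s, t }, { p, q, r }, S }.
Iteration 1: +5 →
  { r, s, t }  = { s, t } ∪ { r }
  { s, t, u }  = { p, q, r }ᶜ
  { p, q, r, u }  = { s, t }ᶜ
  { p, q, r, s, t }  = { s, t } ∪ { p, q, r }
  { p, q, s, t, u }  = { r }ᶜ
  (now 10)
Iteration 2. New:
  { u }  = { p, q, r, s, t }ᶜ
  { p, q, u }  = { r, s, t }ᶜ
  { r, s, t, u }  = { r, s, t } ∪ { s, t, u }
  (now 13)
Iteration 3: 2 new —
  { p, q }  = { r, s, t, u }ᶜ
  { r, u }  = { r } ∪ { u }
  (now 15)
Iteration 4: +1 →
  { p, q, s, t }  = { r, u }ᶜ
  (now 16)
After Iteration 5 the family is unchanged; done.

Hence σ(ℰ) has 16 members: { {  }, { r }, { u }, { p, q }, { r, u }, { s, t }, { p, q, r }, { p, q, u }, { r, s, t }, { s, t, u }, { p, q, r, u }, { p, q, s, t }, { r, s, t, u }, { p, q, r, s, t }, { p, q, s, t, u }, S }.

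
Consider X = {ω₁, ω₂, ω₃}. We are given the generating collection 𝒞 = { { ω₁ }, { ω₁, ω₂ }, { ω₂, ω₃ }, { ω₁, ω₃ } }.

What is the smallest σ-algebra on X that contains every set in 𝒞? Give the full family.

σ(𝒞) (8 sets): { {  }, { ω₁ }, { ω₂ }, { ω₃ }, { ω₁, ω₂ }, { ω₁, ω₃ }, { ω₂, ω₃ }, X }

Check:
Initial family (6 sets): { {  }, { ω₁ }, { ω₁, ω₂ }, { ω₁, ω₃ }, { ω₂, ω₃ }, X }.
Pass 1: +2 →
  { ω₂ }  = { ω₁, ω₃ }ᶜ
  { ω₃ }  = { ω₁, ω₂ }ᶜ
  (now 8)
Pass 2: no new sets; the family is a σ-algebra.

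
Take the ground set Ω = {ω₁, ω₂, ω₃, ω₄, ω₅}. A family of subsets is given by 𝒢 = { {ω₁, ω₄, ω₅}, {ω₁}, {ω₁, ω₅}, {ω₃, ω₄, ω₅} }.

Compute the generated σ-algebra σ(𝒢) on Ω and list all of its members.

σ(𝒢) (32 sets): { ∅, {ω₁}, {ω₂}, {ω₃}, {ω₄}, {ω₅}, {ω₁, ω₂}, {ω₁, ω₃}, {ω₁, ω₄}, {ω₁, ω₅}, {ω₂, ω₃}, {ω₂, ω₄}, {ω₂, ω₅}, {ω₃, ω₄}, {ω₃, ω₅}, {ω₄, ω₅}, {ω₁, ω₂, ω₃}, {ω₁, ω₂, ω₄}, {ω₁, ω₂, ω₅}, {ω₁, ω₃, ω₄}, {ω₁, ω₃, ω₅}, {ω₁, ω₄, ω₅}, {ω₂, ω₃, ω₄}, {ω₂, ω₃, ω₅}, {ω₂, ω₄, ω₅}, {ω₃, ω₄, ω₅}, {ω₁, ω₂, ω₃, ω₄}, {ω₁, ω₂, ω₃, ω₅}, {ω₁, ω₂, ω₄, ω₅}, {ω₁, ω₃, ω₄, ω₅}, {ω₂, ω₃, ω₄, ω₅}, Ω }

Check:
Start: 𝒢 ∪ {∅, Ω} = { ∅, {ω₁}, {ω₁, ω₅}, {ω₁, ω₄, ω₅}, {ω₃, ω₄, ω₅}, Ω }.
Iteration 1: +5 →
  {ω₁, ω₂}  = ᶜ of {ω₃, ω₄, ω₅}
  {ω₂, ω₃}  = ᶜ of {ω₁, ω₄, ω₅}
  {ω₂, ω₃, ω₄}  = ᶜ of {ω₁, ω₅}
  {ω₁, ω₃, ω₄, ω₅}  = {ω₁, ω₄, ω₅} ∪ {ω₃, ω₄, ω₅}
  {ω₂, ω₃, ω₄, ω₅}  = ᶜ of {ω₁}
Iteration 2. New:
  {ω₂}  = ᶜ of {ω₁, ω₃, ω₄, ω₅}
  {ω₁, ω₂, ω₃}  = {ω₁, ω₂} ∪ {ω₂, ω₃}
  {ω₁, ω₂, ω₅}  = {ω₁, ω₂} ∪ {ω₁, ω₅}
  {ω₁, ω₂, ω₃, ω₄}  = {ω₂, ω₃, ω₄} ∪ {ω₁, ω₂}
  {ω₁, ω₂, ω₃, ω₅}  = {ω₂, ω₃} ∪ {ω₁, ω₅}
  {ω₁, ω₂, ω₄, ω₅}  = {ω₁, ω₄, ω₅} ∪ {ω₁, ω₂}
Iteration 3 (5 new):
  {ω₃}  = ᶜ of {ω₁, ω₂, ω₄, ω₅}
  {ω₄}  = ᶜ of {ω₁, ω₂, ω₃, ω₅}
  {ω₅}  = ᶜ of {ω₁, ω₂, ω₃, ω₄}
  {ω₃, ω₄}  = ᶜ of {ω₁, ω₂, ω₅}
  {ω₄, ω₅}  = ᶜ of {ω₁, ω₂, ω₃}
Iteration 4 adds 10:
  {ω₁, ω₃}  = {ω₃} ∪ {ω₁}
  {ω₁, ω₄}  = {ω₄} ∪ {ω₁}
  {ω₂, ω₄}  = {ω₂} ∪ {ω₄}
  {ω₂, ω₅}  = {ω₂} ∪ {ω₅}
  {ω₃, ω₅}  = {ω₅} ∪ {ω₃}
  {ω₁, ω₂, ω₄}  = {ω₁, ω₂} ∪ {ω₄}
  {ω₁, ω₃, ω₄}  = {ω₃, ω₄} ∪ {ω₁}
  {ω₁, ω₃, ω₅}  = {ω₃} ∪ {ω₁, ω₅}
  {ω₂, ω₃, ω₅}  = {ω₅} ∪ {ω₂, ω₃}
  {ω₂, ω₄, ω₅}  = {ω₂} ∪ {ω₄, ω₅}
Iteration 5: already closed under ᶜ and ∪.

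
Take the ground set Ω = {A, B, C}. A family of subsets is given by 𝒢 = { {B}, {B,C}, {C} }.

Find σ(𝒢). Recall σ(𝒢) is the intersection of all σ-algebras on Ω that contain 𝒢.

σ(𝒢) = { {}, {A}, {B}, {C}, {A,B}, {A,C}, {B,C}, Ω }

Trace:
Seed the family with 𝒢 together with ∅ and Ω: { {}, {B}, {C}, {B,C}, Ω }.
Iteration 1: 3 new —
  {A}  = {B,C}ᶜ
  {A,B}  = {C}ᶜ
  {A,C}  = {B}ᶜ
Iteration 2: closed — nothing new.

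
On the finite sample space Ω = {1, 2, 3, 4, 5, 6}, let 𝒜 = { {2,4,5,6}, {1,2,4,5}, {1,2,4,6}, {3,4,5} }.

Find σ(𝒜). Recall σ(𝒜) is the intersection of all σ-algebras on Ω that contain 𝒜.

Begin from { ∅, {3,4,5}, {1,2,4,5}, {1,2,4,6}, {2,4,5,6}, Ω } (that is, 𝒜 plus ∅ and Ω).
Step 1. New:
  {1,3}  = {2,4,5,6}ᶜ
  {3,5}  = {1,2,4,6}ᶜ
  {3,6}  = {1,2,4,5}ᶜ
  {1,2,6}  = {3,4,5}ᶜ
  {1,2,3,4,5}  = {3,4,5} ∪ {1,2,4,5}
  {1,2,4,5,6}  = {2,4,5,6} ∪ {1,2,4,6}
  {2,3,4,5,6}  = {3,4,5} ∪ {2,4,5,6}
  (now 13)
Step 2 adds 11:
  {1}  = {2,3,4,5,6}ᶜ
  {3}  = {1,2,4,5,6}ᶜ
  {6}  = {1,2,3,4,5}ᶜ
  {1,3,5}  = {1,3} ∪ {3,5}
  {1,3,6}  = {1,3} ∪ {3,6}
  {3,5,6}  = {3,6} ∪ {3,5}
  {1,2,3,6}  = {1,3} ∪ {1,2,6}
  {1,3,4,5}  = {3,4,5} ∪ {1,3}
  {3,4,5,6}  = {3,4,5} ∪ {3,6}
  {1,2,3,4,6}  = {1,2,4,6} ∪ {1,3}
  {1,2,3,5,6}  = {3,5} ∪ {1,2,6}
  (now 24)
Step 3: +11 →
  {4}  = {1,2,3,5,6}ᶜ
  {5}  = {1,2,3,4,6}ᶜ
  {1,2}  = {3,4,5,6}ᶜ
  {1,6}  = {6} ∪ {1}
  {2,6}  = {1,3,4,5}ᶜ
  {4,5}  = {1,2,3,6}ᶜ
  {1,2,4}  = {3,5,6}ᶜ
  {2,4,5}  = {1,3,6}ᶜ
  {2,4,6}  = {1,3,5}ᶜ
  {1,3,5,6}  = {1,3,6} ∪ {1,3,5}
  {1,3,4,5,6}  = {3,4,5} ∪ {1,3,6}
  (now 35)
Step 4. New:
  {2}  = {1,3,4,5,6}ᶜ
  {1,4}  = {1} ∪ {4}
  {1,5}  = {1} ∪ {5}
  {2,4}  = {1,3,5,6}ᶜ
  {3,4}  = {3} ∪ {4}
  {4,6}  = {6} ∪ {4}
  {5,6}  = {6} ∪ {5}
  {1,2,3}  = {1,2} ∪ {3}
  {1,2,5}  = {1,2} ∪ {5}
  {1,3,4}  = {1,3} ∪ {4}
  {1,4,5}  = {1} ∪ {4,5}
  {1,4,6}  = {1,6} ∪ {4}
  {1,5,6}  = {1,6} ∪ {5}
  {2,3,6}  = {2,6} ∪ {3}
  {2,5,6}  = {2,6} ∪ {5}
  {3,4,6}  = {3,6} ∪ {4}
  {4,5,6}  = {6} ∪ {4,5}
  {1,2,3,4}  = {1,2,4} ∪ {3}
  {1,2,3,5}  = {1,2} ∪ {1,3,5}
  {1,2,5,6}  = {5} ∪ {1,2,6}
  {1,3,4,6}  = {1,3,6} ∪ {4}
  {1,4,5,6}  = {1,6} ∪ {4,5}
  {2,3,4,5}  = {1,6}ᶜ
  {2,3,4,6}  = {2,4,6} ∪ {3}
  {2,3,5,6}  = {2,6} ∪ {3,5,6}
  (now 60)
Step 5 (4 new):
  {2,3}  = {1,4,5,6}ᶜ
  {2,5}  = {1,3,4,6}ᶜ
  {2,3,4}  = {1,5,6}ᶜ
  {2,3,5}  = {1,4,6}ᶜ
  (now 64)
Step 6: stable.

σ(𝒜) = { ∅, {1}, {2}, {3}, {4}, {5}, {6}, {1,2}, {1,3}, {1,4}, {1,5}, {1,6}, {2,3}, {2,4}, {2,5}, {2,6}, {3,4}, {3,5}, {3,6}, {4,5}, {4,6}, {5,6}, {1,2,3}, {1,2,4}, {1,2,5}, {1,2,6}, {1,3,4}, {1,3,5}, {1,3,6}, {1,4,5}, {1,4,6}, {1,5,6}, {2,3,4}, {2,3,5}, {2,3,6}, {2,4,5}, {2,4,6}, {2,5,6}, {3,4,5}, {3,4,6}, {3,5,6}, {4,5,6}, {1,2,3,4}, {1,2,3,5}, {1,2,3,6}, {1,2,4,5}, {1,2,4,6}, {1,2,5,6}, {1,3,4,5}, {1,3,4,6}, {1,3,5,6}, {1,4,5,6}, {2,3,4,5}, {2,3,4,6}, {2,3,5,6}, {2,4,5,6}, {3,4,5,6}, {1,2,3,4,5}, {1,2,3,4,6}, {1,2,3,5,6}, {1,2,4,5,6}, {1,3,4,5,6}, {2,3,4,5,6}, Ω }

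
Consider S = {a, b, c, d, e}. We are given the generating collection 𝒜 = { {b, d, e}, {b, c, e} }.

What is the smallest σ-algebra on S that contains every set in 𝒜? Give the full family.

Answer: σ(𝒜) = { {}, {a}, {c}, {d}, {a, c}, {a, d}, {b, e}, {c, d}, {a, b, e}, {a, c, d}, {b, c, e}, {b, d, e}, {a, b, c, e}, {a, b, d, e}, {b, c, d, e}, S }

Working:
Seed the family with 𝒜 together with ∅ and S: { {}, {b, c, e}, {b, d, e}, S }.
Round 1 adds 3:
  {a, c}  = ᶜ of {b, d, e}
  {a, d}  = ᶜ of {b, c, e}
  {b, c, d, e}  = {b, d, e} ∪ {b, c, e}
Round 2. New:
  {a}  = ᶜ of {b, c, d, e}
  {a, c, d}  = {a, d} ∪ {a, c}
  {a, b, c, e}  = {b, c, e} ∪ {a, c}
  {a, b, d, e}  = {a, d} ∪ {b, d, e}
Round 3 (3 new):
  {c}  = ᶜ of {a, b, d, e}
  {d}  = ᶜ of {a, b, c, e}
  {b, e}  = ᶜ of {a, c, d}
Round 4: +2 →
  {c, d}  = {c} ∪ {d}
  {a, b, e}  = {b, e} ∪ {a}
Round 5: stable.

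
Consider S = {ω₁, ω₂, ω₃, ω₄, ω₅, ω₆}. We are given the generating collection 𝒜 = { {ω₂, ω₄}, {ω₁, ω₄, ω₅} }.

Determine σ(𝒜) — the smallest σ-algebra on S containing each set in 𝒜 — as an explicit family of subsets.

σ(𝒜) = { {}, {ω₂}, {ω₄}, {ω₁, ω₅}, {ω₂, ω₄}, {ω₃, ω₆}, {ω₁, ω₂, ω₅}, {ω₁, ω₄, ω₅}, {ω₂, ω₃, ω₆}, {ω₃, ω₄, ω₆}, {ω₁, ω₂, ω₄, ω₅}, {ω₁, ω₃, ω₅, ω₆}, {ω₂, ω₃, ω₄, ω₆}, {ω₁, ω₂, ω₃, ω₅, ω₆}, {ω₁, ω₃, ω₄, ω₅, ω₆}, S }

Derivation:
Seed the family with 𝒜 together with ∅ and S: { {}, {ω₂, ω₄}, {ω₁, ω₄, ω₅}, S }.
Round 1. New:
  {ω₂, ω₃, ω₆}  = ᶜ of {ω₁, ω₄, ω₅}
  {ω₁, ω₂, ω₄, ω₅}  = {ω₂, ω₄} ∪ {ω₁, ω₄, ω₅}
  {ω₁, ω₃, ω₅, ω₆}  = ᶜ of {ω₂, ω₄}
  |family| = 7
Round 2 (4 new):
  {ω₃, ω₆}  = ᶜ of {ω₁, ω₂, ω₄, ω₅}
  {ω₂, ω₃, ω₄, ω₆}  = {ω₂, ω₃, ω₆} ∪ {ω₂, ω₄}
  {ω₁, ω₂, ω₃, ω₅, ω₆}  = {ω₁, ω₃, ω₅, ω₆} ∪ {ω₂, ω₃, ω₆}
  {ω₁, ω₃, ω₄, ω₅, ω₆}  = {ω₁, ω₃, ω₅, ω₆} ∪ {ω₁, ω₄, ω₅}
  |family| = 11
Round 3: +3 →
  {ω₂}  = ᶜ of {ω₁, ω₃, ω₄, ω₅, ω₆}
  {ω₄}  = ᶜ of {ω₁, ω₂, ω₃, ω₅, ω₆}
  {ω₁, ω₅}  = ᶜ of {ω₂, ω₃, ω₄, ω₆}
  |family| = 14
Round 4. New:
  {ω₁, ω₂, ω₅}  = {ω₁, ω₅} ∪ {ω₂}
  {ω₃, ω₄, ω₆}  = {ω₃, ω₆} ∪ {ω₄}
  |family| = 16
Round 5: already closed under ᶜ and ∪.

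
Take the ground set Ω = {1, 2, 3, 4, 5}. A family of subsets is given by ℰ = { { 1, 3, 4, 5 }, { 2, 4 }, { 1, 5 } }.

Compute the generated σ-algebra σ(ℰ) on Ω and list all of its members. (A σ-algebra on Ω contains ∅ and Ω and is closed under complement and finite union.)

Begin from { ∅, { 1, 5 }, { 2, 4 }, { 1, 3, 4, 5 }, Ω } (that is, ℰ plus ∅ and Ω).
Iteration 1: 4 new —
  { 2 }  = { 1, 3, 4, 5 }ᶜ
  { 1, 3, 5 }  = { 2, 4 }ᶜ
  { 2, 3, 4 }  = { 1, 5 }ᶜ
  { 1, 2, 4, 5 }  = { 1, 5 } ∪ { 2, 4 }
  — 9 sets.
Iteration 2: +3 →
  { 3 }  = { 1, 2, 4, 5 }ᶜ
  { 1, 2, 5 }  = { 2 } ∪ { 1, 5 }
  { 1, 2, 3, 5 }  = { 1, 3, 5 } ∪ { 2 }
  — 12 sets.
Iteration 3 (3 new):
  { 4 }  = { 1, 2, 3, 5 }ᶜ
  { 2, 3 }  = { 3 } ∪ { 2 }
  { 3, 4 }  = { 1, 2, 5 }ᶜ
  — 15 sets.
Iteration 4: +1 →
  { 1, 4, 5 }  = { 2, 3 }ᶜ
  — 16 sets.
Iteration 5: closed — nothing new.

Therefore σ(ℰ) = { ∅, { 2 }, { 3 }, { 4 }, { 1, 5 }, { 2, 3 }, { 2, 4 }, { 3, 4 }, { 1, 2, 5 }, { 1, 3, 5 }, { 1, 4, 5 }, { 2, 3, 4 }, { 1, 2, 3, 5 }, { 1, 2, 4, 5 }, { 1, 3, 4, 5 }, Ω } (|σ(ℰ)| = 16).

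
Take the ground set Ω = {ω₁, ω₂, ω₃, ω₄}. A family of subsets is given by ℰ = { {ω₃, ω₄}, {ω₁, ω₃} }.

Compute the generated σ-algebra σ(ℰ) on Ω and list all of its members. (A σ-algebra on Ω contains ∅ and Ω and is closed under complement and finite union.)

σ(ℰ) (16 sets): { {}, {ω₁}, {ω₂}, {ω₃}, {ω₄}, {ω₁, ω₂}, {ω₁, ω₃}, {ω₁, ω₄}, {ω₂, ω₃}, {ω₂, ω₄}, {ω₃, ω₄}, {ω₁, ω₂, ω₃}, {ω₁, ω₂, ω₄}, {ω₁, ω₃, ω₄}, {ω₂, ω₃, ω₄}, Ω }

Check:
Start: ℰ ∪ {∅, Ω} = { {}, {ω₁, ω₃}, {ω₃, ω₄}, Ω }.
Step 1. New:
  {ω₁, ω₂}  = {ω₃, ω₄}ᶜ
  {ω₂, ω₄}  = {ω₁, ω₃}ᶜ
  {ω₁, ω₃, ω₄}  = {ω₁, ω₃} ∪ {ω₃, ω₄}
  (now 7)
Step 2: 4 new —
  {ω₂}  = {ω₁, ω₃, ω₄}ᶜ
  {ω₁, ω₂, ω₃}  = {ω₁, ω₂} ∪ {ω₁, ω₃}
  {ω₁, ω₂, ω₄}  = {ω₁, ω₂} ∪ {ω₂, ω₄}
  {ω₂, ω₃, ω₄}  = {ω₃, ω₄} ∪ {ω₂, ω₄}
  (now 11)
Step 3 adds 3:
  {ω₁}  = {ω₂, ω₃, ω₄}ᶜ
  {ω₃}  = {ω₁, ω₂, ω₄}ᶜ
  {ω₄}  = {ω₁, ω₂, ω₃}ᶜ
  (now 14)
Step 4. New:
  {ω₁, ω₄}  = {ω₄} ∪ {ω₁}
  {ω₂, ω₃}  = {ω₃} ∪ {ω₂}
  (now 16)
Step 5: already closed under ᶜ and ∪.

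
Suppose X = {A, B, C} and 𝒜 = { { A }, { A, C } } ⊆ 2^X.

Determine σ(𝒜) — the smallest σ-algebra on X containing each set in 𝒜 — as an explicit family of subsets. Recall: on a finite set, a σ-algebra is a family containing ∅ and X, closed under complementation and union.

Begin from { {}, { A }, { A, C }, X } (that is, 𝒜 plus ∅ and X).
Step 1: 2 new —
  { B }  = { A, C }ᶜ
  { B, C }  = { A }ᶜ
  (now 6)
Step 2: 1 new —
  { A, B }  = { B } ∪ { A }
  (now 7)
Step 3 adds 1:
  { C }  = { A, B }ᶜ
  (now 8)
Step 4: already closed under ᶜ and ∪.

σ(𝒜) = { {}, { A }, { B }, { C }, { A, B }, { A, C }, { B, C }, X }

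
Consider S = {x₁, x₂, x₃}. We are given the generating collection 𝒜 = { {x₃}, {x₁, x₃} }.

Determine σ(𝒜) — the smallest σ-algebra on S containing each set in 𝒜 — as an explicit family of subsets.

Begin from { ∅, {x₃}, {x₁, x₃}, S } (that is, 𝒜 plus ∅ and S).
Step 1: 2 new —
  {x₂}  = ᶜ of {x₁, x₃}
  {x₁, x₂}  = ᶜ of {x₃}
  (now 6)
Step 2: +1 →
  {x₂, x₃}  = {x₃} ∪ {x₂}
  (now 7)
Step 3 adds 1:
  {x₁}  = ᶜ of {x₂, x₃}
  (now 8)
After Step 4 the family is unchanged; done.

Hence σ(𝒜) has 8 members: { ∅, {x₁}, {x₂}, {x₃}, {x₁, x₂}, {x₁, x₃}, {x₂, x₃}, S }.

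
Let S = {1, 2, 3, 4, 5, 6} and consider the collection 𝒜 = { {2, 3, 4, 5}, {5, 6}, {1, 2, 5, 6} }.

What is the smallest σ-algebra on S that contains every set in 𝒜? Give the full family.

σ(𝒜) = { {}, {1}, {2}, {5}, {6}, {1, 2}, {1, 5}, {1, 6}, {2, 5}, {2, 6}, {3, 4}, {5, 6}, {1, 2, 5}, {1, 2, 6}, {1, 3, 4}, {1, 5, 6}, {2, 3, 4}, {2, 5, 6}, {3, 4, 5}, {3, 4, 6}, {1, 2, 3, 4}, {1, 2, 5, 6}, {1, 3, 4, 5}, {1, 3, 4, 6}, {2, 3, 4, 5}, {2, 3, 4, 6}, {3, 4, 5, 6}, {1, 2, 3, 4, 5}, {1, 2, 3, 4, 6}, {1, 3, 4, 5, 6}, {2, 3, 4, 5, 6}, S }

Trace:
Initial family (5 sets): { {}, {5, 6}, {1, 2, 5, 6}, {2, 3, 4, 5}, S }.
Round 1 adds 4:
  {1, 6}  = ᶜ of {2, 3, 4, 5}
  {3, 4}  = ᶜ of {1, 2, 5, 6}
  {1, 2, 3, 4}  = ᶜ of {5, 6}
  {2, 3, 4, 5, 6}  = {5, 6} ∪ {2, 3, 4, 5}
  |family| = 9
Round 2. New:
  {1}  = ᶜ of {2, 3, 4, 5, 6}
  {1, 5, 6}  = {5, 6} ∪ {1, 6}
  {1, 3, 4, 6}  = {3, 4} ∪ {1, 6}
  {3, 4, 5, 6}  = {3, 4} ∪ {5, 6}
  {1, 2, 3, 4, 5}  = {2, 3, 4, 5} ∪ {1, 2, 3, 4}
  {1, 2, 3, 4, 6}  = {1, 6} ∪ {1, 2, 3, 4}
  |family| = 15
Round 3: +7 →
  {5}  = ᶜ of {1, 2, 3, 4, 6}
  {6}  = ᶜ of {1, 2, 3, 4, 5}
  {1, 2}  = ᶜ of {3, 4, 5, 6}
  {2, 5}  = ᶜ of {1, 3, 4, 6}
  {1, 3, 4}  = {3, 4} ∪ {1}
  {2, 3, 4}  = ᶜ of {1, 5, 6}
  {1, 3, 4, 5, 6}  = {3, 4} ∪ {1, 5, 6}
  |family| = 22
Round 4 (9 new):
  {2}  = ᶜ of {1, 3, 4, 5, 6}
  {1, 5}  = {5} ∪ {1}
  {1, 2, 5}  = {2, 5} ∪ {1, 2}
  {1, 2, 6}  = {1, 6} ∪ {1, 2}
  {2, 5, 6}  = ᶜ of {1, 3, 4}
  {3, 4, 5}  = {3, 4} ∪ {5}
  {3, 4, 6}  = {3, 4} ∪ {6}
  {1, 3, 4, 5}  = {1, 3, 4} ∪ {5}
  {2, 3, 4, 6}  = {2, 3, 4} ∪ {6}
  |family| = 31
Round 5: +1 →
  {2, 6}  = ᶜ of {1, 3, 4, 5}
  |family| = 32
Round 6 adds nothing — fixpoint reached.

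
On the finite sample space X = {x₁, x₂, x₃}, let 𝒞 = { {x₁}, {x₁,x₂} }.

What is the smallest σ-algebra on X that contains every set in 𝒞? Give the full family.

σ(𝒞) (8 sets): { ∅, {x₁}, {x₂}, {x₃}, {x₁,x₂}, {x₁,x₃}, {x₂,x₃}, X }

Trace:
Start: 𝒞 ∪ {∅, X} = { ∅, {x₁}, {x₁,x₂}, X }.
Iteration 1: 2 new —
  {x₃}  = X∖{x₁,x₂}
  {x₂,x₃}  = X∖{x₁}
Iteration 2: 1 new —
  {x₁,x₃}  = {x₃} ∪ {x₁}
Iteration 3 (1 new):
  {x₂}  = X∖{x₁,x₃}
After Iteration 4 the family is unchanged; done.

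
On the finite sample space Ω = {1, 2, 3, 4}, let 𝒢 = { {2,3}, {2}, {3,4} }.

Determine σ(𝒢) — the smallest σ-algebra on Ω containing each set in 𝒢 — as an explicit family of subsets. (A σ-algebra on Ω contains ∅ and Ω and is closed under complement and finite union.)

Take S₀ = 𝒢 ∪ {∅, Ω} = { {}, {2}, {2,3}, {3,4}, Ω }.
Step 1 (4 new):
  {1,2}  = complement {3,4}
  {1,4}  = complement {2,3}
  {1,3,4}  = complement {2}
  {2,3,4}  = {3,4} ∪ {2,3}
  (now 9)
Step 2 adds 3:
  {1}  = complement {2,3,4}
  {1,2,3}  = {1,2} ∪ {2,3}
  {1,2,4}  = {1,2} ∪ {1,4}
  (now 12)
Step 3 (2 new):
  {3}  = complement {1,2,4}
  {4}  = complement {1,2,3}
  (now 14)
Step 4 (2 new):
  {1,3}  = {3} ∪ {1}
  {2,4}  = {4} ∪ {2}
  (now 16)
Step 5: closed — nothing new.

|σ(𝒢)| = 16.  σ(𝒢) = { {}, {1}, {2}, {3}, {4}, {1,2}, {1,3}, {1,4}, {2,3}, {2,4}, {3,4}, {1,2,3}, {1,2,4}, {1,3,4}, {2,3,4}, Ω }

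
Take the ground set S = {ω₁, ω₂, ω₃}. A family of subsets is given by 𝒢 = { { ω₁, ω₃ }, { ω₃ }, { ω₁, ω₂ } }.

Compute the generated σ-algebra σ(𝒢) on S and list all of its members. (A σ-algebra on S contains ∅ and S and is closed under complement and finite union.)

Initial family (5 sets): { ∅, { ω₃ }, { ω₁, ω₂ }, { ω₁, ω₃ }, S }.
Iteration 1: 1 new —
  { ω₂ }  = S∖{ ω₁, ω₃ }
  (now 6)
Iteration 2. New:
  { ω₂, ω₃ }  = { ω₃ } ∪ { ω₂ }
  (now 7)
Iteration 3: +1 →
  { ω₁ }  = S∖{ ω₂, ω₃ }
  (now 8)
Iteration 4 adds nothing — fixpoint reached.

σ(𝒢) = { ∅, { ω₁ }, { ω₂ }, { ω₃ }, { ω₁, ω₂ }, { ω₁, ω₃ }, { ω₂, ω₃ }, S }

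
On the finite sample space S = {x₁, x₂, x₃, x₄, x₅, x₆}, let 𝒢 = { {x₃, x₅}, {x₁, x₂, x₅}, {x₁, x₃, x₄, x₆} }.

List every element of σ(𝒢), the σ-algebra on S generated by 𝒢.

|σ(𝒢)| = 32.  σ(𝒢) = { ∅, {x₁}, {x₂}, {x₃}, {x₅}, {x₁, x₂}, {x₁, x₃}, {x₁, x₅}, {x₂, x₃}, {x₂, x₅}, {x₃, x₅}, {x₄, x₆}, {x₁, x₂, x₃}, {x₁, x₂, x₅}, {x₁, x₃, x₅}, {x₁, x₄, x₆}, {x₂, x₃, x₅}, {x₂, x₄, x₆}, {x₃, x₄, x₆}, {x₄, x₅, x₆}, {x₁, x₂, x₃, x₅}, {x₁, x₂, x₄, x₆}, {x₁, x₃, x₄, x₆}, {x₁, x₄, x₅, x₆}, {x₂, x₃, x₄, x₆}, {x₂, x₄, x₅, x₆}, {x₃, x₄, x₅, x₆}, {x₁, x₂, x₃, x₄, x₆}, {x₁, x₂, x₄, x₅, x₆}, {x₁, x₃, x₄, x₅, x₆}, {x₂, x₃, x₄, x₅, x₆}, S }

Working:
Take S₀ = 𝒢 ∪ {∅, S} = { ∅, {x₃, x₅}, {x₁, x₂, x₅}, {x₁, x₃, x₄, x₆}, S }.
Step 1. New:
  {x₂, x₅}  = {x₁, x₃, x₄, x₆}ᶜ
  {x₃, x₄, x₆}  = {x₁, x₂, x₅}ᶜ
  {x₁, x₂, x₃, x₅}  = {x₁, x₂, x₅} ∪ {x₃, x₅}
  {x₁, x₂, x₄, x₆}  = {x₃, x₅}ᶜ
  {x₁, x₃, x₄, x₅, x₆}  = {x₁, x₃, x₄, x₆} ∪ {x₃, x₅}
  (now 10)
Step 2: 7 new —
  {x₂}  = {x₁, x₃, x₄, x₅, x₆}ᶜ
  {x₄, x₆}  = {x₁, x₂, x₃, x₅}ᶜ
  {x₂, x₃, x₅}  = {x₂, x₅} ∪ {x₃, x₅}
  {x₃, x₄, x₅, x₆}  = {x₃, x₅} ∪ {x₃, x₄, x₆}
  {x₁, x₂, x₃, x₄, x₆}  = {x₁, x₂, x₄, x₆} ∪ {x₁, x₃, x₄, x₆}
  {x₁, x₂, x₄, x₅, x₆}  = {x₂, x₅} ∪ {x₁, x₂, x₄, x₆}
  {x₂, x₃, x₄, x₅, x₆}  = {x₂, x₅} ∪ {x₃, x₄, x₆}
  (now 17)
Step 3 adds 8:
  {x₁}  = {x₂, x₃, x₄, x₅, x₆}ᶜ
  {x₃}  = {x₁, x₂, x₄, x₅, x₆}ᶜ
  {x₅}  = {x₁, x₂, x₃, x₄, x₆}ᶜ
  {x₁, x₂}  = {x₃, x₄, x₅, x₆}ᶜ
  {x₁, x₄, x₆}  = {x₂, x₃, x₅}ᶜ
  {x₂, x₄, x₆}  = {x₂} ∪ {x₄, x₆}
  {x₂, x₃, x₄, x₆}  = {x₃, x₄, x₆} ∪ {x₂}
  {x₂, x₄, x₅, x₆}  = {x₂, x₅} ∪ {x₄, x₆}
  (now 25)
Step 4. New:
  {x₁, x₃}  = {x₂, x₄, x₅, x₆}ᶜ
  {x₁, x₅}  = {x₂, x₃, x₄, x₆}ᶜ
  {x₂, x₃}  = {x₂} ∪ {x₃}
  {x₁, x₂, x₃}  = {x₁, x₂} ∪ {x₃}
  {x₁, x₃, x₅}  = {x₂, x₄, x₆}ᶜ
  {x₄, x₅, x₆}  = {x₅} ∪ {x₄, x₆}
  {x₁, x₄, x₅, x₆}  = {x₁, x₄, x₆} ∪ {x₅}
  (now 32)
Step 5: no new sets; the family is a σ-algebra.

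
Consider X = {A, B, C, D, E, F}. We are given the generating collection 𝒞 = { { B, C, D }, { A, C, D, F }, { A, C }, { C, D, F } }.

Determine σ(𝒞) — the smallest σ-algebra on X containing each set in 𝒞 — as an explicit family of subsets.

Begin from { {  }, { A, C }, { B, C, D }, { C, D, F }, { A, C, D, F }, X } (that is, 𝒞 plus ∅ and X).
Pass 1: 7 new —
  { B, E }  = ᶜ of { A, C, D, F }
  { A, B, E }  = ᶜ of { C, D, F }
  { A, E, F }  = ᶜ of { B, C, D }
  { A, B, C, D }  = { B, C, D } ∪ { A, C }
  { B, C, D, F }  = { B, C, D } ∪ { C, D, F }
  { B, D, E, F }  = ᶜ of { A, C }
  { A, B, C, D, F }  = { B, C, D } ∪ { A, C, D, F }
  (now 13)
Pass 2: 11 new —
  { E }  = ᶜ of { A, B, C, D, F }
  { A, E }  = ᶜ of { B, C, D, F }
  { E, F }  = ᶜ of { A, B, C, D }
  { A, B, C, E }  = { B, E } ∪ { A, C }
  { A, B, E, F }  = { B, E } ∪ { A, E, F }
  { A, C, E, F }  = { A, E, F } ∪ { A, C }
  { B, C, D, E }  = { B, E } ∪ { B, C, D }
  { A, B, C, D, E }  = { B, E } ∪ { A, B, C, D }
  { A, B, D, E, F }  = { A, B, E } ∪ { B, D, E, F }
  { A, C, D, E, F }  = { A, E, F } ∪ { A, C, D, F }
  { B, C, D, E, F }  = { B, E } ∪ { B, C, D, F }
  (now 24)
Pass 3. New:
  { A }  = ᶜ of { B, C, D, E, F }
  { B }  = ᶜ of { A, C, D, E, F }
  { C }  = ᶜ of { A, B, D, E, F }
  { F }  = ᶜ of { A, B, C, D, E }
  { A, F }  = ᶜ of { B, C, D, E }
  { B, D }  = ᶜ of { A, C, E, F }
  { C, D }  = ᶜ of { A, B, E, F }
  { D, F }  = ᶜ of { A, B, C, E }
  { A, C, E }  = { A, C } ∪ { A, E }
  { B, E, F }  = { B, E } ∪ { E, F }
  { C, D, E, F }  = { E, F } ∪ { C, D, F }
  { A, B, C, E, F }  = { B, E } ∪ { A, C, E, F }
  (now 36)
Pass 4 adds 23:
  { D }  = ᶜ of { A, B, C, E, F }
  { A, B }  = ᶜ of { C, D, E, F }
  { B, C }  = { B } ∪ { C }
  { B, F }  = { B } ∪ { F }
  { C, E }  = { E } ∪ { C }
  { C, F }  = { F } ∪ { C }
  { A, B, C }  = { B } ∪ { A, C }
  { A, B, D }  = { B, D } ∪ { A }
  { A, B, F }  = { A, F } ∪ { B }
  { A, C, D }  = ᶜ of { B, E, F }
  { A, C, F }  = { A, F } ∪ { C }
  { A, D, F }  = { A, F } ∪ { D, F }
  { B, C, E }  = { B, E } ∪ { C }
  { B, D, E }  = { B, E } ∪ { B, D }
  { B, D, F }  = ᶜ of { A, C, E }
  { C, D, E }  = { C, D } ∪ { E }
  { C, E, F }  = { E, F } ∪ { C }
  { D, E, F }  = { E, F } ∪ { D, F }
  { A, B, D, E }  = { A, B, E } ∪ { B, D }
  { A, B, D, F }  = { A, F } ∪ { B, D }
  { A, C, D, E }  = { C, D } ∪ { A, C, E }
  { A, D, E, F }  = { A, E, F } ∪ { D, F }
  { B, C, E, F }  = { B, E, F } ∪ { C }
  (now 59)
Pass 5: +5 →
  { A, D }  = ᶜ of { B, C, E, F }
  { D, E }  = { E } ∪ { D }
  { A, D, E }  = { A, E } ∪ { D }
  { B, C, F }  = { B } ∪ { C, F }
  { A, B, C, F }  = { A, C, F } ∪ { B }
  (now 64)
Pass 6: no new sets; the family is a σ-algebra.

Therefore σ(𝒞) = { {  }, { A }, { B }, { C }, { D }, { E }, { F }, { A, B }, { A, C }, { A, D }, { A, E }, { A, F }, { B, C }, { B, D }, { B, E }, { B, F }, { C, D }, { C, E }, { C, F }, { D, E }, { D, F }, { E, F }, { A, B, C }, { A, B, D }, { A, B, E }, { A, B, F }, { A, C, D }, { A, C, E }, { A, C, F }, { A, D, E }, { A, D, F }, { A, E, F }, { B, C, D }, { B, C, E }, { B, C, F }, { B, D, E }, { B, D, F }, { B, E, F }, { C, D, E }, { C, D, F }, { C, E, F }, { D, E, F }, { A, B, C, D }, { A, B, C, E }, { A, B, C, F }, { A, B, D, E }, { A, B, D, F }, { A, B, E, F }, { A, C, D, E }, { A, C, D, F }, { A, C, E, F }, { A, D, E, F }, { B, C, D, E }, { B, C, D, F }, { B, C, E, F }, { B, D, E, F }, { C, D, E, F }, { A, B, C, D, E }, { A, B, C, D, F }, { A, B, C, E, F }, { A, B, D, E, F }, { A, C, D, E, F }, { B, C, D, E, F }, X } (|σ(𝒞)| = 64).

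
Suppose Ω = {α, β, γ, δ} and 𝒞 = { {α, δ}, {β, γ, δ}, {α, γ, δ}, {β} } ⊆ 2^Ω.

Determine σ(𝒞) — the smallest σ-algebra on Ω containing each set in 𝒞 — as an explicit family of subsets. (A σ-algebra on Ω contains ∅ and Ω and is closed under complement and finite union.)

Seed the family with 𝒞 together with ∅ and Ω: { {}, {β}, {α, δ}, {α, γ, δ}, {β, γ, δ}, Ω }.
Pass 1 (3 new):
  {α}  = complement {β, γ, δ}
  {β, γ}  = complement {α, δ}
  {α, β, δ}  = {α, δ} ∪ {β}
  [9 total]
Pass 2: +3 →
  {γ}  = complement {α, β, δ}
  {α, β}  = {β} ∪ {α}
  {α, β, γ}  = {β, γ} ∪ {α}
  [12 total]
Pass 3 (3 new):
  {δ}  = complement {α, β, γ}
  {α, γ}  = {γ} ∪ {α}
  {γ, δ}  = complement {α, β}
  [15 total]
Pass 4: +1 →
  {β, δ}  = complement {α, γ}
  [16 total]
After Pass 5 the family is unchanged; done.

σ(𝒞) = { {}, {α}, {β}, {γ}, {δ}, {α, β}, {α, γ}, {α, δ}, {β, γ}, {β, δ}, {γ, δ}, {α, β, γ}, {α, β, δ}, {α, γ, δ}, {β, γ, δ}, Ω }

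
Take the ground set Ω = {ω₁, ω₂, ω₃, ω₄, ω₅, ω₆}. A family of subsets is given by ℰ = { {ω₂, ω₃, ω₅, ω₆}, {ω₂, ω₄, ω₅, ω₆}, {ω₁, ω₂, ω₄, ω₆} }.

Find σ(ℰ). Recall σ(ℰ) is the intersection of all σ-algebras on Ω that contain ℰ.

Take S₀ = ℰ ∪ {∅, Ω} = { {}, {ω₁, ω₂, ω₄, ω₆}, {ω₂, ω₃, ω₅, ω₆}, {ω₂, ω₄, ω₅, ω₆}, Ω }.
Round 1 (5 new):
  {ω₁, ω₃}  = ᶜ of {ω₂, ω₄, ω₅, ω₆}
  {ω₁, ω₄}  = ᶜ of {ω₂, ω₃, ω₅, ω₆}
  {ω₃, ω₅}  = ᶜ of {ω₁, ω₂, ω₄, ω₆}
  {ω₁, ω₂, ω₄, ω₅, ω₆}  = {ω₂, ω₄, ω₅, ω₆} ∪ {ω₁, ω₂, ω₄, ω₆}
  {ω₂, ω₃, ω₄, ω₅, ω₆}  = {ω₂, ω₄, ω₅, ω₆} ∪ {ω₂, ω₃, ω₅, ω₆}
  — 10 sets.
Round 2 adds 7:
  {ω₁}  = ᶜ of {ω₂, ω₃, ω₄, ω₅, ω₆}
  {ω₃}  = ᶜ of {ω₁, ω₂, ω₄, ω₅, ω₆}
  {ω₁, ω₃, ω₄}  = {ω₁, ω₄} ∪ {ω₁, ω₃}
  {ω₁, ω₃, ω₅}  = {ω₁, ω₃} ∪ {ω₃, ω₅}
  {ω₁, ω₃, ω₄, ω₅}  = {ω₁, ω₄} ∪ {ω₃, ω₅}
  {ω₁, ω₂, ω₃, ω₄, ω₆}  = {ω₁, ω₂, ω₄, ω₆} ∪ {ω₁, ω₃}
  {ω₁, ω₂, ω₃, ω₅, ω₆}  = {ω₁, ω₃} ∪ {ω₂, ω₃, ω₅, ω₆}
  — 17 sets.
Round 3 (5 new):
  {ω₄}  = ᶜ of {ω₁, ω₂, ω₃, ω₅, ω₆}
  {ω₅}  = ᶜ of {ω₁, ω₂, ω₃, ω₄, ω₆}
  {ω₂, ω₆}  = ᶜ of {ω₁, ω₃, ω₄, ω₅}
  {ω₂, ω₄, ω₆}  = ᶜ of {ω₁, ω₃, ω₅}
  {ω₂, ω₅, ω₆}  = ᶜ of {ω₁, ω₃, ω₄}
  — 22 sets.
Round 4. New:
  {ω₁, ω₅}  = {ω₁} ∪ {ω₅}
  {ω₃, ω₄}  = {ω₃} ∪ {ω₄}
  {ω₄, ω₅}  = {ω₅} ∪ {ω₄}
  {ω₁, ω₂, ω₆}  = {ω₁} ∪ {ω₂, ω₆}
  {ω₁, ω₄, ω₅}  = {ω₅} ∪ {ω₁, ω₄}
  {ω₂, ω₃, ω₆}  = {ω₂, ω₆} ∪ {ω₃}
  {ω₃, ω₄, ω₅}  = {ω₃, ω₅} ∪ {ω₄}
  {ω₁, ω₂, ω₃, ω₆}  = {ω₂, ω₆} ∪ {ω₁, ω₃}
  {ω₁, ω₂, ω₅, ω₆}  = {ω₁} ∪ {ω₂, ω₅, ω₆}
  {ω₂, ω₃, ω₄, ω₆}  = {ω₂, ω₄, ω₆} ∪ {ω₃}
  — 32 sets.
Round 5: no new sets; the family is a σ-algebra.

Hence σ(ℰ) has 32 members: { {}, {ω₁}, {ω₃}, {ω₄}, {ω₅}, {ω₁, ω₃}, {ω₁, ω₄}, {ω₁, ω₅}, {ω₂, ω₆}, {ω₃, ω₄}, {ω₃, ω₅}, {ω₄, ω₅}, {ω₁, ω₂, ω₆}, {ω₁, ω₃, ω₄}, {ω₁, ω₃, ω₅}, {ω₁, ω₄, ω₅}, {ω₂, ω₃, ω₆}, {ω₂, ω₄, ω₆}, {ω₂, ω₅, ω₆}, {ω₃, ω₄, ω₅}, {ω₁, ω₂, ω₃, ω₆}, {ω₁, ω₂, ω₄, ω₆}, {ω₁, ω₂, ω₅, ω₆}, {ω₁, ω₃, ω₄, ω₅}, {ω₂, ω₃, ω₄, ω₆}, {ω₂, ω₃, ω₅, ω₆}, {ω₂, ω₄, ω₅, ω₆}, {ω₁, ω₂, ω₃, ω₄, ω₆}, {ω₁, ω₂, ω₃, ω₅, ω₆}, {ω₁, ω₂, ω₄, ω₅, ω₆}, {ω₂, ω₃, ω₄, ω₅, ω₆}, Ω }.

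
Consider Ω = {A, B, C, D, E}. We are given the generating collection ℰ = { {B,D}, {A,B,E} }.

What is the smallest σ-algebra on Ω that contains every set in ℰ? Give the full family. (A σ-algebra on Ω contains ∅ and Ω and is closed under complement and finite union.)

Answer: σ(ℰ) = { {}, {B}, {C}, {D}, {A,E}, {B,C}, {B,D}, {C,D}, {A,B,E}, {A,C,E}, {A,D,E}, {B,C,D}, {A,B,C,E}, {A,B,D,E}, {A,C,D,E}, Ω }

Check:
Start: ℰ ∪ {∅, Ω} = { {}, {B,D}, {A,B,E}, Ω }.
Pass 1: +3 →
  {C,D}  = ᶜ of {A,B,E}
  {A,C,E}  = ᶜ of {B,D}
  {A,B,D,E}  = {A,B,E} ∪ {B,D}
  |family| = 7
Pass 2 (4 new):
  {C}  = ᶜ of {A,B,D,E}
  {B,C,D}  = {C,D} ∪ {B,D}
  {A,B,C,E}  = {A,B,E} ∪ {A,C,E}
  {A,C,D,E}  = {C,D} ∪ {A,C,E}
  |family| = 11
Pass 3: 3 new —
  {B}  = ᶜ of {A,C,D,E}
  {D}  = ᶜ of {A,B,C,E}
  {A,E}  = ᶜ of {B,C,D}
  |family| = 14
Pass 4 (2 new):
  {B,C}  = {C} ∪ {B}
  {A,D,E}  = {A,E} ∪ {D}
  |family| = 16
Pass 5 adds nothing — fixpoint reached.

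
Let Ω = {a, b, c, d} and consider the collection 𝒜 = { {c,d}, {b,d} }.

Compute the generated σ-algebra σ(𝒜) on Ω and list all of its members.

σ(𝒜) = { {}, {a}, {b}, {c}, {d}, {a,b}, {a,c}, {a,d}, {b,c}, {b,d}, {c,d}, {a,b,c}, {a,b,d}, {a,c,d}, {b,c,d}, Ω }

Check:
Seed the family with 𝒜 together with ∅ and Ω: { {}, {b,d}, {c,d}, Ω }.
Round 1. New:
  {a,b}  = Ω∖{c,d}
  {a,c}  = Ω∖{b,d}
  {b,c,d}  = {c,d} ∪ {b,d}
  |family| = 7
Round 2 (4 new):
  {a}  = Ω∖{b,c,d}
  {a,b,c}  = {a,b} ∪ {a,c}
  {a,b,d}  = {a,b} ∪ {b,d}
  {a,c,d}  = {c,d} ∪ {a,c}
  |family| = 11
Round 3: +3 →
  {b}  = Ω∖{a,c,d}
  {c}  = Ω∖{a,b,d}
  {d}  = Ω∖{a,b,c}
  |family| = 14
Round 4: 2 new —
  {a,d}  = {d} ∪ {a}
  {b,c}  = {c} ∪ {b}
  |family| = 16
Round 5 adds nothing — fixpoint reached.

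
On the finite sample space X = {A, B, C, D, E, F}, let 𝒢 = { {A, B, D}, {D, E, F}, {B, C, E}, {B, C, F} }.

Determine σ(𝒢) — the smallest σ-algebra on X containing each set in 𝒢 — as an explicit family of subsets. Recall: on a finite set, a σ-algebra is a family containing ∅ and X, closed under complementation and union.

Answer: σ(𝒢) = { {}, {A}, {B}, {C}, {D}, {E}, {F}, {A, B}, {A, C}, {A, D}, {A, E}, {A, F}, {B, C}, {B, D}, {B, E}, {B, F}, {C, D}, {C, E}, {C, F}, {D, E}, {D, F}, {E, F}, {A, B, C}, {A, B, D}, {A, B, E}, {A, B, F}, {A, C, D}, {A, C, E}, {A, C, F}, {A, D, E}, {A, D, F}, {A, E, F}, {B, C, D}, {B, C, E}, {B, C, F}, {B, D, E}, {B, D, F}, {B, E, F}, {C, D, E}, {C, D, F}, {C, E, F}, {D, E, F}, {A, B, C, D}, {A, B, C, E}, {A, B, C, F}, {A, B, D, E}, {A, B, D, F}, {A, B, E, F}, {A, C, D, E}, {A, C, D, F}, {A, C, E, F}, {A, D, E, F}, {B, C, D, E}, {B, C, D, F}, {B, C, E, F}, {B, D, E, F}, {C, D, E, F}, {A, B, C, D, E}, {A, B, C, D, F}, {A, B, C, E, F}, {A, B, D, E, F}, {A, C, D, E, F}, {B, C, D, E, F}, X }

Trace:
Begin from { {}, {A, B, D}, {B, C, E}, {B, C, F}, {D, E, F}, X } (that is, 𝒢 plus ∅ and X).
Pass 1: +9 →
  {A, B, C}  = X∖{D, E, F}
  {A, D, E}  = X∖{B, C, F}
  {A, D, F}  = X∖{B, C, E}
  {C, E, F}  = X∖{A, B, D}
  {B, C, E, F}  = {B, C, E} ∪ {B, C, F}
  {A, B, C, D, E}  = {B, C, E} ∪ {A, B, D}
  {A, B, C, D, F}  = {B, C, F} ∪ {A, B, D}
  {A, B, D, E, F}  = {D, E, F} ∪ {A, B, D}
  {B, C, D, E, F}  = {B, C, E} ∪ {D, E, F}
Pass 2 (14 new):
  {A}  = X∖{B, C, D, E, F}
  {C}  = X∖{A, B, D, E, F}
  {E}  = X∖{A, B, C, D, F}
  {F}  = X∖{A, B, C, D, E}
  {A, D}  = X∖{B, C, E, F}
  {A, B, C, D}  = {A, B, C} ∪ {A, B, D}
  {A, B, C, E}  = {A, B, C} ∪ {B, C, E}
  {A, B, C, F}  = {A, B, C} ∪ {B, C, F}
  {A, B, D, E}  = {A, D, E} ∪ {A, B, D}
  {A, B, D, F}  = {A, D, F} ∪ {A, B, D}
  {A, D, E, F}  = {A, D, E} ∪ {A, D, F}
  {C, D, E, F}  = {C, E, F} ∪ {D, E, F}
  {A, B, C, E, F}  = {A, B, C} ∪ {C, E, F}
  {A, C, D, E, F}  = {A, D, E} ∪ {C, E, F}
Pass 3. New:
  {B}  = X∖{A, C, D, E, F}
  {D}  = X∖{A, B, C, E, F}
  {A, B}  = X∖{C, D, E, F}
  {A, C}  = {C} ∪ {A}
  {A, E}  = {E} ∪ {A}
  {A, F}  = {F} ∪ {A}
  {B, C}  = X∖{A, D, E, F}
  {C, E}  = X∖{A, B, D, F}
  {C, F}  = X∖{A, B, D, E}
  {D, E}  = X∖{A, B, C, F}
  {D, F}  = X∖{A, B, C, E}
  {E, F}  = X∖{A, B, C, D}
  {A, C, D}  = {A, D} ∪ {C}
  {A, C, D, E}  = {A, D, E} ∪ {C}
  {A, C, D, F}  = {A, D, F} ∪ {C}
  {A, C, E, F}  = {C, E, F} ∪ {A}
Pass 4: 19 new —
  {B, D}  = X∖{A, C, E, F}
  {B, E}  = X∖{A, C, D, F}
  {B, F}  = X∖{A, C, D, E}
  {C, D}  = {C} ∪ {D}
  {A, B, E}  = {B} ∪ {A, E}
  {A, B, F}  = {A, F} ∪ {B}
  {A, C, E}  = {A, C} ∪ {C, E}
  {A, C, F}  = {A, F} ∪ {A, C}
  {A, E, F}  = {A, F} ∪ {E, F}
  {B, C, D}  = {B, C} ∪ {D}
  {B, D, E}  = {B} ∪ {D, E}
  {B, D, F}  = {B} ∪ {D, F}
  {B, E, F}  = X∖{A, C, D}
  {C, D, E}  = {D, E} ∪ {C, E}
  {C, D, F}  = {C} ∪ {D, F}
  {A, B, E, F}  = {A, B} ∪ {E, F}
  {B, C, D, E}  = X∖{A, F}
  {B, C, D, F}  = X∖{A, E}
  {B, D, E, F}  = X∖{A, C}
After Pass 5 the family is unchanged; done.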